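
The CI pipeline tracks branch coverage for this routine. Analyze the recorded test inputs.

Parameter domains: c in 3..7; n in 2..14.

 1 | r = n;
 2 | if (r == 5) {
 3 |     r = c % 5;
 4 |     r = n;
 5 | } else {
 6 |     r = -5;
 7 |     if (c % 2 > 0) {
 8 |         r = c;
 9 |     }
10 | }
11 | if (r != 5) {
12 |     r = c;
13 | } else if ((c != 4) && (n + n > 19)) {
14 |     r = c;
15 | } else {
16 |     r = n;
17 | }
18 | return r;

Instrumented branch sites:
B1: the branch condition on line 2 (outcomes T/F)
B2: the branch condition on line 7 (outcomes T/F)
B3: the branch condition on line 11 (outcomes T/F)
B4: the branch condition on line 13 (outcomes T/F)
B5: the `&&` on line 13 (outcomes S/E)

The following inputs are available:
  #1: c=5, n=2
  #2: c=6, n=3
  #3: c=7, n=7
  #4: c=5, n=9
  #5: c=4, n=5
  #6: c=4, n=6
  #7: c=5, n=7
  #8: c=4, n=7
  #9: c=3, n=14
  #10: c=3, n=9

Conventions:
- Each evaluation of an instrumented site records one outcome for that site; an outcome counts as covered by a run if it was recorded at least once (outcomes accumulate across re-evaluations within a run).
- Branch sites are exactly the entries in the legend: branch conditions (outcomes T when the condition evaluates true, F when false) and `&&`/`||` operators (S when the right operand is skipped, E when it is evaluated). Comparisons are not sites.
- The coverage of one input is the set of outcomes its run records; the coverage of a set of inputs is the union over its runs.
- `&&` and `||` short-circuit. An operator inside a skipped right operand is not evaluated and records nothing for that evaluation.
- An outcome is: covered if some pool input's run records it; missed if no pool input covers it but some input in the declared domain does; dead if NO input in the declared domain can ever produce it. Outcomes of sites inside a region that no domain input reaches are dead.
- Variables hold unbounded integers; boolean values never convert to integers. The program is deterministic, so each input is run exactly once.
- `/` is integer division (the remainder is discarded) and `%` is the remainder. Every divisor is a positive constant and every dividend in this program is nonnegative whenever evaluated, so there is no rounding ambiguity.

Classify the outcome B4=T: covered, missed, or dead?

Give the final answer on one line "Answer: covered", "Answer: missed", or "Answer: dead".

no pool input records B4=T
but domain input (c=5, n=10) does record it -> reachable, so missed

Answer: missed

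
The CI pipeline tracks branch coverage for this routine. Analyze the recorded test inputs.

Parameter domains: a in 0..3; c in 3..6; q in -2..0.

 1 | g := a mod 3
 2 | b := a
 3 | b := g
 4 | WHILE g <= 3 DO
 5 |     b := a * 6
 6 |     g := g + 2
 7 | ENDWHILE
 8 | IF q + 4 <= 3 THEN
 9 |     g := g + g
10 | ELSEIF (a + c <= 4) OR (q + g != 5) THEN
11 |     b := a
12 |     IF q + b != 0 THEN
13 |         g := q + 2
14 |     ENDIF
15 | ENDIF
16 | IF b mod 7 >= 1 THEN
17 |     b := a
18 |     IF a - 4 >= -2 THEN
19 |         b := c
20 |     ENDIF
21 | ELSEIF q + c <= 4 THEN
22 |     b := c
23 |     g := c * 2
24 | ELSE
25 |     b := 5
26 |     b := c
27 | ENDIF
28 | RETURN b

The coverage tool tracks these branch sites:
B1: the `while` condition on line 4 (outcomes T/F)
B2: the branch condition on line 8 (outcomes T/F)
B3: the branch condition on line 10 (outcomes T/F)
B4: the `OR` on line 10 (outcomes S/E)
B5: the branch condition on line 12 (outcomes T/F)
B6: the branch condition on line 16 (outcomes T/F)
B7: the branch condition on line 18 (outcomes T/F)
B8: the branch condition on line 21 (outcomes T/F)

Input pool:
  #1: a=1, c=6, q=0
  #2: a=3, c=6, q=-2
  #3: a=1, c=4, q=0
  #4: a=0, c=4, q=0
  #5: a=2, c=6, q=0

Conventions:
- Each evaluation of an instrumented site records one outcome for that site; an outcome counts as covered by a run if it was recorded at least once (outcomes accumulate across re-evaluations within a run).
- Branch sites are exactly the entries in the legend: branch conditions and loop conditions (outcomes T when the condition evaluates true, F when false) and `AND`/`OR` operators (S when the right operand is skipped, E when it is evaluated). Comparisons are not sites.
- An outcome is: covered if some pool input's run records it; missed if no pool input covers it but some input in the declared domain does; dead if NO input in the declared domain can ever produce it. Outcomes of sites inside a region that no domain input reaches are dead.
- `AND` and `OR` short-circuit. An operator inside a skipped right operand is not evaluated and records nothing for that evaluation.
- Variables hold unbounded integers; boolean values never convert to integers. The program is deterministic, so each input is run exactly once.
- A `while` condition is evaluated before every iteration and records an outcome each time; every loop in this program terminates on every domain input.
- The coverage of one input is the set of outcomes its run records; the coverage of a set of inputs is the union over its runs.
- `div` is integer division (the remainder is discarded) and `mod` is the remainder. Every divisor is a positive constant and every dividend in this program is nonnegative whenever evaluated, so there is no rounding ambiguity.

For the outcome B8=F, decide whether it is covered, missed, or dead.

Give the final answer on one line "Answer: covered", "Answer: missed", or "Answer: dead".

no pool input records B8=F
but domain input (a=0, c=5, q=0) does record it -> reachable, so missed

Answer: missed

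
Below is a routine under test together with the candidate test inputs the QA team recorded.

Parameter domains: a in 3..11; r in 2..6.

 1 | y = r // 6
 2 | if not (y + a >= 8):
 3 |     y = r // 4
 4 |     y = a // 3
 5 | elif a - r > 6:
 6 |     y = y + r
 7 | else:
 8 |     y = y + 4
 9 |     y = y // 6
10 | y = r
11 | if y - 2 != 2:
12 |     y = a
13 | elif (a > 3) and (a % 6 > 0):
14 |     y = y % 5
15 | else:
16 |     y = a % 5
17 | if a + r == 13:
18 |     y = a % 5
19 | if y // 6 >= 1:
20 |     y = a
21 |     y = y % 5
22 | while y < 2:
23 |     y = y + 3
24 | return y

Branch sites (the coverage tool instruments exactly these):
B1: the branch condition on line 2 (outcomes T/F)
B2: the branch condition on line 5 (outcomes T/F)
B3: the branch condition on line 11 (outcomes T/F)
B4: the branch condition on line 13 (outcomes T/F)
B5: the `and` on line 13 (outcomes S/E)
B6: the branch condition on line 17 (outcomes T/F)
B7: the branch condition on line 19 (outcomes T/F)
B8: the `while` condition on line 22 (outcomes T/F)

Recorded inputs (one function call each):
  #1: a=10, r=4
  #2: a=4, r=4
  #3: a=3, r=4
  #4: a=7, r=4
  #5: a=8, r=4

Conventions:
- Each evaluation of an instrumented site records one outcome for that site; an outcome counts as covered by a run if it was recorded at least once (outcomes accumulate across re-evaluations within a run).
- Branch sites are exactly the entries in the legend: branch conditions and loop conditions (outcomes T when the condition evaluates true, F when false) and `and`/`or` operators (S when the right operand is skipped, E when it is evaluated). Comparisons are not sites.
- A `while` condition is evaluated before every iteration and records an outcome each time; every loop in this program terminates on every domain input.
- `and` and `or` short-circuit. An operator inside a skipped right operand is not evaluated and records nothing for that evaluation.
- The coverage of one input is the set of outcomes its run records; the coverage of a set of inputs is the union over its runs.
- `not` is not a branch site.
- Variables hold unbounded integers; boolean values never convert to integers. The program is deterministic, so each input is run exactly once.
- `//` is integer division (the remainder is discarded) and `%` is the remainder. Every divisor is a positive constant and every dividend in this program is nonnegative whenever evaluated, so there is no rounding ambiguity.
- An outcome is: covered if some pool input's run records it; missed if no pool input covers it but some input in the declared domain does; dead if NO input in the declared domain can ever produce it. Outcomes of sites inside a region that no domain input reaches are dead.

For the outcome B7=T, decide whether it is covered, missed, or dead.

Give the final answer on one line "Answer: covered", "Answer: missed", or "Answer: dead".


no pool input records B7=T
but domain input (a=6, r=2) does record it -> reachable, so missed
Answer: missed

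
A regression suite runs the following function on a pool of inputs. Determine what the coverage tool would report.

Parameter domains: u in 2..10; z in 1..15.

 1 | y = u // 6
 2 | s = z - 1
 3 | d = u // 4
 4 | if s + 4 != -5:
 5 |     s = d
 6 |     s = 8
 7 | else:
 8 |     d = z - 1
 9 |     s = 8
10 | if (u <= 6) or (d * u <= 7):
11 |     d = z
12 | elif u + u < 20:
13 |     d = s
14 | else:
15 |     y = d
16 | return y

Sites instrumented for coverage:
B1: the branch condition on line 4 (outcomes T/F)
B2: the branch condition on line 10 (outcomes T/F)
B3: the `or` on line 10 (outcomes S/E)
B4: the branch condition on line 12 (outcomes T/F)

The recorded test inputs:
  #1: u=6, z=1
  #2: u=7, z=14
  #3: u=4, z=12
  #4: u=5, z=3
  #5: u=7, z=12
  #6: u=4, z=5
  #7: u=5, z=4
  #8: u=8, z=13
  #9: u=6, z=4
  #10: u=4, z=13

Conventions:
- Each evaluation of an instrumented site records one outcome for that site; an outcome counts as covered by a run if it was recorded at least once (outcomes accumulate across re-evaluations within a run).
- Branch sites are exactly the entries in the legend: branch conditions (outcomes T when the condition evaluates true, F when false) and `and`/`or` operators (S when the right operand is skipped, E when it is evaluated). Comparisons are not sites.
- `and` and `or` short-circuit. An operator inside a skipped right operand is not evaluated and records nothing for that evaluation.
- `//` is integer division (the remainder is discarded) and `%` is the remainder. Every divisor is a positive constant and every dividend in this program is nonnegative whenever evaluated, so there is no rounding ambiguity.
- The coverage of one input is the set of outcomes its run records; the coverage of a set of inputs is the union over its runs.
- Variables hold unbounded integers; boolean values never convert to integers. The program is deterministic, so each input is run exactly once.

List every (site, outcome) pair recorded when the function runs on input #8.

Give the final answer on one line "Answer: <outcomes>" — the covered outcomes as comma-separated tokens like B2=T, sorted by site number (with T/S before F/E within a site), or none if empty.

Simulating input #8 (u=8, z=13) step by step:
  B1->T, B3->E, B2->F, B4->T
as a set, this run covers: B1=T, B2=F, B3=E, B4=T

Answer: B1=T, B2=F, B3=E, B4=T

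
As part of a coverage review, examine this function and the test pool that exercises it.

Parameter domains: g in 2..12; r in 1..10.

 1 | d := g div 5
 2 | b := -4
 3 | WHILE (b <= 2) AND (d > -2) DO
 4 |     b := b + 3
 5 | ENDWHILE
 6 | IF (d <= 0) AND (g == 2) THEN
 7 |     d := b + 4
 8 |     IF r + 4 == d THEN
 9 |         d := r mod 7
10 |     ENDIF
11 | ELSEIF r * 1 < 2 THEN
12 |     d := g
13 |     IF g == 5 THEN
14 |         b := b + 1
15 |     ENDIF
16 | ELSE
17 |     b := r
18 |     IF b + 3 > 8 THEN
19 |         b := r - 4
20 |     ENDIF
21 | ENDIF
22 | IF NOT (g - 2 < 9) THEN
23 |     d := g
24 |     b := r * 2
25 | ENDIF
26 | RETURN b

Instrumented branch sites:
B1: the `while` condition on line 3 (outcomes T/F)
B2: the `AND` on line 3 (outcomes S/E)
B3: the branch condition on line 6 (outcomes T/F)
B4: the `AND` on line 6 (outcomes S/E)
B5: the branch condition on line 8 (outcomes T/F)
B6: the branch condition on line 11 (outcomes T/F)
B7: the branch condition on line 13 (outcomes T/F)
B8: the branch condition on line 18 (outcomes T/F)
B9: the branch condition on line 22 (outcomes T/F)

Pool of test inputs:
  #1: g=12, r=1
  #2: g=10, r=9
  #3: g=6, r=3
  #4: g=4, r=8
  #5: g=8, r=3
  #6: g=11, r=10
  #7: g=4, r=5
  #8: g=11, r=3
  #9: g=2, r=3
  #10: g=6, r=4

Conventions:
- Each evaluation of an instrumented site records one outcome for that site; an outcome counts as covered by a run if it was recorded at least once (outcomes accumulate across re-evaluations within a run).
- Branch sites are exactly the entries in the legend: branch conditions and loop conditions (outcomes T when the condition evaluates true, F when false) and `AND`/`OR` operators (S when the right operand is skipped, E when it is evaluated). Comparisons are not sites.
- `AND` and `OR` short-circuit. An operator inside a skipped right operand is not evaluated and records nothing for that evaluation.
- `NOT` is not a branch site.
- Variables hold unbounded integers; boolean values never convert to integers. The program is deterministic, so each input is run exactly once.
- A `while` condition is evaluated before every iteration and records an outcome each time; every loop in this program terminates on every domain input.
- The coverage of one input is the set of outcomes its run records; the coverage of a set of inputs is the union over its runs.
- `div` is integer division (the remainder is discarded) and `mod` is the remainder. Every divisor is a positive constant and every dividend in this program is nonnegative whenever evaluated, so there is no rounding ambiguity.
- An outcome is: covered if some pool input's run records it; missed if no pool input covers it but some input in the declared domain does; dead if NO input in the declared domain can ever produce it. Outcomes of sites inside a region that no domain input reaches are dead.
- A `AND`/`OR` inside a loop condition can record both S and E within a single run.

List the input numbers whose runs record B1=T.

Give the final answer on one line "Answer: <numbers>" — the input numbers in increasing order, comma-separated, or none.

input #1 (g=12, r=1): records B1=T
input #2 (g=10, r=9): records B1=T
input #3 (g=6, r=3): records B1=T
input #4 (g=4, r=8): records B1=T
input #5 (g=8, r=3): records B1=T
input #6 (g=11, r=10): records B1=T
input #7 (g=4, r=5): records B1=T
input #8 (g=11, r=3): records B1=T
input #9 (g=2, r=3): records B1=T
input #10 (g=6, r=4): records B1=T

Answer: 1, 2, 3, 4, 5, 6, 7, 8, 9, 10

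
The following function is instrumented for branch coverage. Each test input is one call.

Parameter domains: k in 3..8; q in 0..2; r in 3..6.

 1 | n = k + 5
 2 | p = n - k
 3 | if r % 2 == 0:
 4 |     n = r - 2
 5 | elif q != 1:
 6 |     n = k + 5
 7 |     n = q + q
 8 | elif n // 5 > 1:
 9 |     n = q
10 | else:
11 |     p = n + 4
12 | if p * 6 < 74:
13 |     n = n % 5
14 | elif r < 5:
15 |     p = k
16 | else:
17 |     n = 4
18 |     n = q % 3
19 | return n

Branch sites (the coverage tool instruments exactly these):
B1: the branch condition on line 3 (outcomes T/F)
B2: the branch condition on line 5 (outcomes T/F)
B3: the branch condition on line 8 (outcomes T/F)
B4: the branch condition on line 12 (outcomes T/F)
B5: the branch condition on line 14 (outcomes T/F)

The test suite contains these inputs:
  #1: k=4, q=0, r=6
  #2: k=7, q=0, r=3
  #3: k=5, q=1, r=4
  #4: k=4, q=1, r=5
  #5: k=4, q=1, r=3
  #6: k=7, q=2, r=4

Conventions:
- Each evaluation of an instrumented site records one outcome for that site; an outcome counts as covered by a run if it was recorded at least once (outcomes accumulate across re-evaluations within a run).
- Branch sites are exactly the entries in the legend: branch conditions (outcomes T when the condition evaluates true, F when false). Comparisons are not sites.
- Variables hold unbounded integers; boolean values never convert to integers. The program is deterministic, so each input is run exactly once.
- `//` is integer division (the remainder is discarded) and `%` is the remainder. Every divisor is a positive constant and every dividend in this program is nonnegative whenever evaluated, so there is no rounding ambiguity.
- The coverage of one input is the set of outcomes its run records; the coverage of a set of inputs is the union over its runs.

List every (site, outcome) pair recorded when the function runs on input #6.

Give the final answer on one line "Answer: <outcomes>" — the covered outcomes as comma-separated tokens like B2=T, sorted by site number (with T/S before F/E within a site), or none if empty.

Simulating input #6 (k=7, q=2, r=4) step by step:
  B1->T, B4->T
as a set, this run covers: B1=T, B4=T

Answer: B1=T, B4=T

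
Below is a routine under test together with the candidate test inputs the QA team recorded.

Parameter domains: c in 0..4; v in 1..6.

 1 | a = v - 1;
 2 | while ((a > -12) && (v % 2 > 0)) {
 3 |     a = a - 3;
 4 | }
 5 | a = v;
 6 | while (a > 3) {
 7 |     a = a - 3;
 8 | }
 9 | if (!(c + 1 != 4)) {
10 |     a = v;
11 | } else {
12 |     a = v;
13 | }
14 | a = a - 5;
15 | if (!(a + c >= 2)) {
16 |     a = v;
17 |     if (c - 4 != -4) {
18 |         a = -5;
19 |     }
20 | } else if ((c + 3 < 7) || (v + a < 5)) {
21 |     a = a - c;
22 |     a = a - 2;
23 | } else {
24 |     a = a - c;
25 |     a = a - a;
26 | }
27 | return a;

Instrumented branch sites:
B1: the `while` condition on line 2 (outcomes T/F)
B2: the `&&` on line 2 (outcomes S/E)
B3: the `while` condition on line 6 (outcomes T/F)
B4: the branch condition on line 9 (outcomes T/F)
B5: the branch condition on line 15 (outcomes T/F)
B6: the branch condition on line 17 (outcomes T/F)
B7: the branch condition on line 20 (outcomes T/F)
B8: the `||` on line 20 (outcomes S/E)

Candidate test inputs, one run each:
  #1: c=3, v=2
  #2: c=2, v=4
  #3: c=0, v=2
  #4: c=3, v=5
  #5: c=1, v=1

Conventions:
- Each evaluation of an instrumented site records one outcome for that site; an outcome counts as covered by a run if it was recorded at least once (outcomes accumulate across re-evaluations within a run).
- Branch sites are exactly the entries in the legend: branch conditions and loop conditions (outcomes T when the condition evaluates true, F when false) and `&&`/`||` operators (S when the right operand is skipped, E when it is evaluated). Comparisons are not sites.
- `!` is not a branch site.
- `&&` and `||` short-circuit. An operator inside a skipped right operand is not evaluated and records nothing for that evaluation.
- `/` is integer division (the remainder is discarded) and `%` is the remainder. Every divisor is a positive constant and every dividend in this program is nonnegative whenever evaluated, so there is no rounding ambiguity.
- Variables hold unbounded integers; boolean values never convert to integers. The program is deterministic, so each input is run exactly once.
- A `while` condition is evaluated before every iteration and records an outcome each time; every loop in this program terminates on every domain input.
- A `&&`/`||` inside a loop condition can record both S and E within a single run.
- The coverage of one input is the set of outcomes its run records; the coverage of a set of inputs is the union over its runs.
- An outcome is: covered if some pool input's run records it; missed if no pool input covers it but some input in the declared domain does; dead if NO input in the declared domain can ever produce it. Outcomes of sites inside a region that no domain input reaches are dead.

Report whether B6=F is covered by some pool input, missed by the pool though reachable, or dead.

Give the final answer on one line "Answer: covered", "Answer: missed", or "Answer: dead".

B6=F is recorded by pool input(s) 3 -> covered

Answer: covered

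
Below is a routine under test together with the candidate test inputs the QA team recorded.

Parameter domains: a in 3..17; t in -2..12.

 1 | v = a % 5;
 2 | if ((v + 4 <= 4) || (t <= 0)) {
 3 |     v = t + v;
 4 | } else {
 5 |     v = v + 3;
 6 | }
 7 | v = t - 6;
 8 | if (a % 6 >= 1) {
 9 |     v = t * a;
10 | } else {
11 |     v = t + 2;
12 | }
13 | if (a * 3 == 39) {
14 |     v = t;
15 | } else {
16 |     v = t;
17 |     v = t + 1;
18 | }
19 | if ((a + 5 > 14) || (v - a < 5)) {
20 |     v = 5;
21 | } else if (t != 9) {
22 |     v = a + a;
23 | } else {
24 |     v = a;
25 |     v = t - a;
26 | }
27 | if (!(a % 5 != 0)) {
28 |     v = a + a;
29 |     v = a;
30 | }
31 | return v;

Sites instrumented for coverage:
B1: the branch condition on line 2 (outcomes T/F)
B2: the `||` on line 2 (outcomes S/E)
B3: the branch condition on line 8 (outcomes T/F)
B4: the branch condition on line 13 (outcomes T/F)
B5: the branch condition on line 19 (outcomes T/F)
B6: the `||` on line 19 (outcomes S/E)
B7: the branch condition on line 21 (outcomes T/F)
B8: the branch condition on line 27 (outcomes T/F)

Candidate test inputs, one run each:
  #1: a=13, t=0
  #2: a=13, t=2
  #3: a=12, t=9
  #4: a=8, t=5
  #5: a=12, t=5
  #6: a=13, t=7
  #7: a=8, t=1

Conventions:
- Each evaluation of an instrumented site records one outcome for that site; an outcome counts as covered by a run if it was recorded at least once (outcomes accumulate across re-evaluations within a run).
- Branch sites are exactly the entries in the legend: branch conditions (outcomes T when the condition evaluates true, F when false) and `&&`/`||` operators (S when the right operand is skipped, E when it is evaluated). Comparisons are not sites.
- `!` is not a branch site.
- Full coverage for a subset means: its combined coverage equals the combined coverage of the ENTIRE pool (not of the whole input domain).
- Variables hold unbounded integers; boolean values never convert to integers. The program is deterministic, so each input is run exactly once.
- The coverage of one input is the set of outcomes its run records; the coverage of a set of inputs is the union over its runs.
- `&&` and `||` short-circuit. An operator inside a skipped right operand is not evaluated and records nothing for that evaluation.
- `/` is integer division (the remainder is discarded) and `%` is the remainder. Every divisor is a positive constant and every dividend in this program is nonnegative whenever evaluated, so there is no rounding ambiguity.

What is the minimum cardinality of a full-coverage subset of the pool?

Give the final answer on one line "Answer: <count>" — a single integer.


test 1 (a=13, t=0) fires B2->E, B1->T, B3->T, B4->T, B6->S, B5->T, B8->F; hits B1=T, B2=E, B3=T, B4=T, B5=T, B6=S, B8=F
test 2 (a=13, t=2) fires B2->E, B1->F, B3->T, B4->T, B6->S, B5->T, B8->F; hits B1=F, B2=E, B3=T, B4=T, B5=T, B6=S, B8=F
test 3 (a=12, t=9) fires B2->E, B1->F, B3->F, B4->F, B6->S, B5->T, B8->F; hits B1=F, B2=E, B3=F, B4=F, B5=T, B6=S, B8=F
test 4 (a=8, t=5) fires B2->E, B1->F, B3->T, B4->F, B6->E, B5->T, B8->F; hits B1=F, B2=E, B3=T, B4=F, B5=T, B6=E, B8=F
test 5 (a=12, t=5) fires B2->E, B1->F, B3->F, B4->F, B6->S, B5->T, B8->F; hits B1=F, B2=E, B3=F, B4=F, B5=T, B6=S, B8=F
test 6 (a=13, t=7) fires B2->E, B1->F, B3->T, B4->T, B6->S, B5->T, B8->F; hits B1=F, B2=E, B3=T, B4=T, B5=T, B6=S, B8=F
test 7 (a=8, t=1) fires B2->E, B1->F, B3->T, B4->F, B6->E, B5->T, B8->F; hits B1=F, B2=E, B3=T, B4=F, B5=T, B6=E, B8=F
union over all inputs: B1=T, B1=F, B2=E, B3=T, B3=F, B4=T, B4=F, B5=T, B6=S, B6=E, B8=F (11 outcomes)
size 1 is not enough: best union over all size-1 subsets is 7/11
size 2 is not enough: best union over all size-2 subsets is 10/11
size 3: inputs {1, 3, 4} cover all 11 outcomes, and no lexicographically smaller subset of this size does
Answer: 3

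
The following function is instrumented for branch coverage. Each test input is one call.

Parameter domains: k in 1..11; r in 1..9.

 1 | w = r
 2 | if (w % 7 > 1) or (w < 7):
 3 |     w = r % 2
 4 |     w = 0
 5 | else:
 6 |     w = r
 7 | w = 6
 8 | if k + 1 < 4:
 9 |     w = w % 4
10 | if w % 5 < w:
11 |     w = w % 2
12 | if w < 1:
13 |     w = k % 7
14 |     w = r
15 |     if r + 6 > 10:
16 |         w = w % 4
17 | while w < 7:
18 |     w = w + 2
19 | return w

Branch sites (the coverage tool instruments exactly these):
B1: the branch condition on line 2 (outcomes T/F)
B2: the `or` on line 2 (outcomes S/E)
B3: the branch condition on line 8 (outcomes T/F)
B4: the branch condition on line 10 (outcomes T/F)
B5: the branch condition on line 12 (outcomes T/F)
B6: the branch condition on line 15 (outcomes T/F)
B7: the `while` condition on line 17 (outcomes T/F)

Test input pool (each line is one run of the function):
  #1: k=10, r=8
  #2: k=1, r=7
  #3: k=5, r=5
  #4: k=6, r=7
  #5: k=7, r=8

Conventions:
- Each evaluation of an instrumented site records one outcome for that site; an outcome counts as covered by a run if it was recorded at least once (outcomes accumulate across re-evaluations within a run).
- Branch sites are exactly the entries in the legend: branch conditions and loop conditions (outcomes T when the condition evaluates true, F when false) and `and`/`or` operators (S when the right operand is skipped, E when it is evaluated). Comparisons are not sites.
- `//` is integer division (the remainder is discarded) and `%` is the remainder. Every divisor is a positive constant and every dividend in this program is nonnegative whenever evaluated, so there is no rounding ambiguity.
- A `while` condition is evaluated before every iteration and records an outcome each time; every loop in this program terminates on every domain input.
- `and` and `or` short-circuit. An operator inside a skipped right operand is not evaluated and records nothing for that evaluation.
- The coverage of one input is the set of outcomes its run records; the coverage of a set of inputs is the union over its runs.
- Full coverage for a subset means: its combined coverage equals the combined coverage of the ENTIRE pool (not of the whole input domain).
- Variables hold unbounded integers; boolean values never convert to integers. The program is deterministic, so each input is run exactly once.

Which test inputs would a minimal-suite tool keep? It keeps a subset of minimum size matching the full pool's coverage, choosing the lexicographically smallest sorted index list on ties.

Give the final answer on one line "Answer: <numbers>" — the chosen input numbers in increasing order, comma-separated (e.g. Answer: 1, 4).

#1 (k=10, r=8) -> covered: B1=F, B2=E, B3=F, B4=T, B5=T, B6=T, B7=T, B7=F
#2 (k=1, r=7) -> covered: B1=F, B2=E, B3=T, B4=F, B5=F, B7=T, B7=F
#3 (k=5, r=5) -> covered: B1=T, B2=S, B3=F, B4=T, B5=T, B6=T, B7=T, B7=F
#4 (k=6, r=7) -> covered: B1=F, B2=E, B3=F, B4=T, B5=T, B6=T, B7=T, B7=F
#5 (k=7, r=8) -> covered: B1=F, B2=E, B3=F, B4=T, B5=T, B6=T, B7=T, B7=F
union over all inputs: B1=T, B1=F, B2=S, B2=E, B3=T, B3=F, B4=T, B4=F, B5=T, B5=F, B6=T, B7=T, B7=F (13 outcomes)
no size-1 subset reaches all 13 outcomes (best union: 8/13)
the canonical winner is {2, 3}: size 2, full 13-outcome coverage, earliest index list among size-2 covers

Answer: 2, 3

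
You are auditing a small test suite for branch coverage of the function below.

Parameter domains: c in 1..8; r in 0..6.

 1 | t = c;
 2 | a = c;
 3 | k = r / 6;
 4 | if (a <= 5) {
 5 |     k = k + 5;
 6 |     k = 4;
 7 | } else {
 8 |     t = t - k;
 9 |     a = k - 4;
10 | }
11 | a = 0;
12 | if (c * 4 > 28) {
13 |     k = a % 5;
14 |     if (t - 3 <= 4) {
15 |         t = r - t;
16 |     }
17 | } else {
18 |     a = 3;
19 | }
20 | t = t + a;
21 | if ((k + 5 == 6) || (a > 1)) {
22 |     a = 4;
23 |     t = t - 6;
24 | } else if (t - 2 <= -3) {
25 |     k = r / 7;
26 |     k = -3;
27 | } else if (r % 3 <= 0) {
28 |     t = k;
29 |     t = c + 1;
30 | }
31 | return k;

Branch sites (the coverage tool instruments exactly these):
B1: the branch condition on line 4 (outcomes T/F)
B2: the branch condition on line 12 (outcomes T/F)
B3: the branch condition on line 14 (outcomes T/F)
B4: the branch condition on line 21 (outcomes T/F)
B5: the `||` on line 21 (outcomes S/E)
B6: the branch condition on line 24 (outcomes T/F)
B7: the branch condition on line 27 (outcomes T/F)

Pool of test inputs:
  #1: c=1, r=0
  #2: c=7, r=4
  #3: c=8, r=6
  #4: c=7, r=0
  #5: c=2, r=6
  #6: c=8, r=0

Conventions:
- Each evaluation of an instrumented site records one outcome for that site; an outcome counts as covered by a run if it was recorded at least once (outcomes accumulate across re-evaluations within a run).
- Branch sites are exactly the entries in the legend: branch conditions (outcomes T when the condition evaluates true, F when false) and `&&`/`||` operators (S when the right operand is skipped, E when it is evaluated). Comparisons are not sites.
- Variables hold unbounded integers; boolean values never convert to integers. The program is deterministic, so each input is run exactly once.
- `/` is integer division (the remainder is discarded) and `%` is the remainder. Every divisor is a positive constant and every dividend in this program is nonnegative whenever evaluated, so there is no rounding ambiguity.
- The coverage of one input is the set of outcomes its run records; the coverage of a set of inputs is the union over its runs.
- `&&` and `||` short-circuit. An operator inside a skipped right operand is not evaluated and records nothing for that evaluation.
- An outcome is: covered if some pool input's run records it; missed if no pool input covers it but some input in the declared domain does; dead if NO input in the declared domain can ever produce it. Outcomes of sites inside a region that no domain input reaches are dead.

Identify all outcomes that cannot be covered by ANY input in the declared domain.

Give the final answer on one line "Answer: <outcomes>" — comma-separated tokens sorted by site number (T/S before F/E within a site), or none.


sweeping the full domain (56 inputs) for each outcome:
  reachable outcomes have witnesses, e.g. B1=T (e.g. c=1, r=0), B1=F (e.g. c=6, r=0), B2=T (e.g. c=8, r=0), B2=F (e.g. c=1, r=0)
Answer: none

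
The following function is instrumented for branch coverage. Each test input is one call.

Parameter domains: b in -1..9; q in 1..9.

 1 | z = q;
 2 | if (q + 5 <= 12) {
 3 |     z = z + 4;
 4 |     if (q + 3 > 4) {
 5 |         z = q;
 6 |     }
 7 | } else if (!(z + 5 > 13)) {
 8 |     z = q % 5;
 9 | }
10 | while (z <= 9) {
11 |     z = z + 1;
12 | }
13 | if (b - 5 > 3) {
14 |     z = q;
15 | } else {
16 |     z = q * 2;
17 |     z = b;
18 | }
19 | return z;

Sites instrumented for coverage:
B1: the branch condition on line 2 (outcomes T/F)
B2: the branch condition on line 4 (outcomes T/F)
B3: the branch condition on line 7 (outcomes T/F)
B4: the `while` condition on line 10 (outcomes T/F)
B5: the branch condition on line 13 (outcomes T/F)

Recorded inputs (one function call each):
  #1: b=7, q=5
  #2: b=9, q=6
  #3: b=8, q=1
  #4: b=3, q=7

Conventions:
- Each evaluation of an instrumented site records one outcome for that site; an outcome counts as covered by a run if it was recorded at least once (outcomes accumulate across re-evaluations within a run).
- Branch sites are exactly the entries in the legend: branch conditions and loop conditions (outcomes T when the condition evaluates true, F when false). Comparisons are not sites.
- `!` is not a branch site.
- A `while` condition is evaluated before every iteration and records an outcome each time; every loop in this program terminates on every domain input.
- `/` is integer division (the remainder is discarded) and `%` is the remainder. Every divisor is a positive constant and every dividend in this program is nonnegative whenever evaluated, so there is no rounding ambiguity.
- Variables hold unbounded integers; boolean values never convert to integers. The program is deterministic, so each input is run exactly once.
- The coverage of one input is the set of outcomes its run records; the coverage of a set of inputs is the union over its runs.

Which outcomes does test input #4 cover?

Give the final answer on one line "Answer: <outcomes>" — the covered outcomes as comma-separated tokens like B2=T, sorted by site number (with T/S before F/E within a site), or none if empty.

Event log for input #4 (b=3, q=7):
  B1->T, B2->T, B4->T, B4->T, B4->T, B4->F, B5->F
as a set, this run covers: B1=T, B2=T, B4=T, B4=F, B5=F

Answer: B1=T, B2=T, B4=T, B4=F, B5=F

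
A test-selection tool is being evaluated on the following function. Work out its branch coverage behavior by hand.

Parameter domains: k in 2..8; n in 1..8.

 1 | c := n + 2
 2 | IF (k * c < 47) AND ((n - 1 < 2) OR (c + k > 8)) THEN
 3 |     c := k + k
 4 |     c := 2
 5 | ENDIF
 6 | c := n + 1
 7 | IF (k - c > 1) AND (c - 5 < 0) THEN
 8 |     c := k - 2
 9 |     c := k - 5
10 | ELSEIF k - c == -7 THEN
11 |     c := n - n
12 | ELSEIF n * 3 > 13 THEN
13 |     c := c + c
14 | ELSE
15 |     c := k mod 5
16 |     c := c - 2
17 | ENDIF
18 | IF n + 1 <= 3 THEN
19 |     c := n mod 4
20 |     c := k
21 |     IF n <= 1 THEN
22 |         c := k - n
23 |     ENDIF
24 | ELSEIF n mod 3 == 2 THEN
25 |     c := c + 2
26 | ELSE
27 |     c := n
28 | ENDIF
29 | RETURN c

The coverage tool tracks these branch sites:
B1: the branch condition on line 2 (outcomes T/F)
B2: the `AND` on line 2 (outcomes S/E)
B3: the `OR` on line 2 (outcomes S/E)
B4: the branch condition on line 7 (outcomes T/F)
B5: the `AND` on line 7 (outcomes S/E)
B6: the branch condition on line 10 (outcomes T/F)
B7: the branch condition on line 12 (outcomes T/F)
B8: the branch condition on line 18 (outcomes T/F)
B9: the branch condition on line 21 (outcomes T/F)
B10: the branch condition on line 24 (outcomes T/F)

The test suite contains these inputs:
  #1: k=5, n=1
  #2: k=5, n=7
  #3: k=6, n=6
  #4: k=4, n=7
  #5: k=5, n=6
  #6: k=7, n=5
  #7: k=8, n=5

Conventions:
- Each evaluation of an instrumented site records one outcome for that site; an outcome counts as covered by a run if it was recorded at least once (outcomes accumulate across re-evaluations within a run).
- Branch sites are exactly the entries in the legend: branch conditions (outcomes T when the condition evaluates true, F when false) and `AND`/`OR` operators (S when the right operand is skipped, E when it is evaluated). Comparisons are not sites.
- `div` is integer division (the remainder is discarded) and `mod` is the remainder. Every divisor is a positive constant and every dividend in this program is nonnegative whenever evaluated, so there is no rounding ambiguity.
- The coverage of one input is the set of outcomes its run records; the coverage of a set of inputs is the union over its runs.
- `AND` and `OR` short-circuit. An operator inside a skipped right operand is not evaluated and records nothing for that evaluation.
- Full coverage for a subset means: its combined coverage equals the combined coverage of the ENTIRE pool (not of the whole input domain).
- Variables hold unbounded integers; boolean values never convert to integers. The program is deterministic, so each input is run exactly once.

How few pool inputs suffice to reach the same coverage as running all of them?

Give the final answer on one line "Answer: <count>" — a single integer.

test 1 (k=5, n=1) hits B1=T, B2=E, B3=S, B4=T, B5=E, B8=T, B9=T
test 2 (k=5, n=7) hits B1=T, B2=E, B3=E, B4=F, B5=S, B6=F, B7=T, B8=F, B10=F
test 3 (k=6, n=6) hits B1=F, B2=S, B4=F, B5=S, B6=F, B7=T, B8=F, B10=F
test 4 (k=4, n=7) hits B1=T, B2=E, B3=E, B4=F, B5=S, B6=F, B7=T, B8=F, B10=F
test 5 (k=5, n=6) hits B1=T, B2=E, B3=E, B4=F, B5=S, B6=F, B7=T, B8=F, B10=F
test 6 (k=7, n=5) hits B1=F, B2=S, B4=F, B5=S, B6=F, B7=T, B8=F, B10=T
test 7 (k=8, n=5) hits B1=F, B2=S, B4=F, B5=E, B6=F, B7=T, B8=F, B10=T
union over all inputs: B1=T, B1=F, B2=S, B2=E, B3=S, B3=E, B4=T, B4=F, B5=S, B5=E, B6=F, B7=T, B8=T, B8=F, B9=T, B10=T, B10=F (17 outcomes)
checked all size-1 subsets: none covers 17 outcomes (max 9/17)
checked all size-2 subsets: none covers 17 outcomes (max 15/17)
at size 3, {1, 2, 6} reaches all 17 outcomes; every lexicographically earlier size-3 subset fails

Answer: 3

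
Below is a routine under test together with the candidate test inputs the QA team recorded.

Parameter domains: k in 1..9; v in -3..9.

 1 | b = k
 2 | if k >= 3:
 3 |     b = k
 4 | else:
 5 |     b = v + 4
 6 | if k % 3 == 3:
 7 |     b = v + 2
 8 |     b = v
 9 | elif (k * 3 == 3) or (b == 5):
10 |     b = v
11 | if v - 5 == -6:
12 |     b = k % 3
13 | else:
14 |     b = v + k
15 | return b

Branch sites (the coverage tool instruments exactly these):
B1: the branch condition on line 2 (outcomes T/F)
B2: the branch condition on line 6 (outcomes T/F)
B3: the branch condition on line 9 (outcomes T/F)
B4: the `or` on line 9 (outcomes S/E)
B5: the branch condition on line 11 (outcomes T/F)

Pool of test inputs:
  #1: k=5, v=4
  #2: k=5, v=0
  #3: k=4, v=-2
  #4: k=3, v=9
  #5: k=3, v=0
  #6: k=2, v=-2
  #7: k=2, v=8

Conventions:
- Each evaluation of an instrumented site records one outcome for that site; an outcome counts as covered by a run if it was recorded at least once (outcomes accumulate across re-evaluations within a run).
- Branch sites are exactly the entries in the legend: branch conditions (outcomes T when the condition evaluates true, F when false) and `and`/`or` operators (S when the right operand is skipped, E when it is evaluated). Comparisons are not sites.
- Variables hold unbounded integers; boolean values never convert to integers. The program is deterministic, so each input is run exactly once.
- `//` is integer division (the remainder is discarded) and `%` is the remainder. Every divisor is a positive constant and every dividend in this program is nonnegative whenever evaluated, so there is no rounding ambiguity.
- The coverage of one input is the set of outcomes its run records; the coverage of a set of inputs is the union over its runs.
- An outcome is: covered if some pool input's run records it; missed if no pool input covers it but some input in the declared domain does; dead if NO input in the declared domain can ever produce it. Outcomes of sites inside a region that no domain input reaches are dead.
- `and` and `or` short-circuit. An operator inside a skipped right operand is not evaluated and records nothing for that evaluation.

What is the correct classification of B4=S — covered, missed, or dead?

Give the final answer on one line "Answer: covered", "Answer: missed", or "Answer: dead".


no pool input records B4=S
but domain input (k=1, v=-3) does record it -> reachable, so missed
Answer: missed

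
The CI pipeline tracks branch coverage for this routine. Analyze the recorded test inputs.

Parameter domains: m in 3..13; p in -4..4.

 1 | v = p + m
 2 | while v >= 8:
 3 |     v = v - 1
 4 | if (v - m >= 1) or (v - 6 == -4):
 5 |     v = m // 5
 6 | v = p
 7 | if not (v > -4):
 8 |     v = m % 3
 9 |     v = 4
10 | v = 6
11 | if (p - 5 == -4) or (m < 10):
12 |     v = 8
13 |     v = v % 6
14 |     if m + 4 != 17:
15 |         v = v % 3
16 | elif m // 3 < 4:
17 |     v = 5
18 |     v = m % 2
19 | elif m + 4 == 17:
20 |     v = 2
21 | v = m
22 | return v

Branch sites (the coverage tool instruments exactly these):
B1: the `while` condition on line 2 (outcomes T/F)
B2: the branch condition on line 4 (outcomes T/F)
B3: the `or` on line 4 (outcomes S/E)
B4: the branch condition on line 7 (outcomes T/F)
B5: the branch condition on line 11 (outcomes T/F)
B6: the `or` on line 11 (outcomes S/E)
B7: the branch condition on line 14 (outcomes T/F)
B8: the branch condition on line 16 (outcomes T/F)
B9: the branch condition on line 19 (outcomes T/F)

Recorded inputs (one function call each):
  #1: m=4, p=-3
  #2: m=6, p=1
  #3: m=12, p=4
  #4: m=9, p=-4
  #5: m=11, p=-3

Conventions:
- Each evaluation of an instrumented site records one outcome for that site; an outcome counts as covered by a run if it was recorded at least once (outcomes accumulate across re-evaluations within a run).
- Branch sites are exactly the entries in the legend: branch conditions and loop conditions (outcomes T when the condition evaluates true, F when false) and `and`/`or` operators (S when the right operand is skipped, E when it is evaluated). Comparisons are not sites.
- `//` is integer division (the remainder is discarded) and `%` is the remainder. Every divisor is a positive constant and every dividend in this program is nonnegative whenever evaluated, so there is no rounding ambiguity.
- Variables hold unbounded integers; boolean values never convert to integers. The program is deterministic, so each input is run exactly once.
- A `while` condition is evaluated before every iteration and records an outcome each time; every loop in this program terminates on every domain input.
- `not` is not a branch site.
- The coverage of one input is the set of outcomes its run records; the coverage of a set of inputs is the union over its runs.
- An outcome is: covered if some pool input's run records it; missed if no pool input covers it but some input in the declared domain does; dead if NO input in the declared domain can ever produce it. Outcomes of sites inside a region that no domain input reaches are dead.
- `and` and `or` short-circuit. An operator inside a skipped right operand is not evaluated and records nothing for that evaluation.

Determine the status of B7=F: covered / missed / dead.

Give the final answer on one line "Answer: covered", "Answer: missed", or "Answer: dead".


no pool input records B7=F
but domain input (m=13, p=1) does record it -> reachable, so missed
Answer: missed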